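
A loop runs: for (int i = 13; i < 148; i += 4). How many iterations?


Loop starts at i = 13, increments by 4, stops when i >= 148.
Number of iterations = ceil((148 - 13) / 4)
= ceil(135 / 4)
= 34


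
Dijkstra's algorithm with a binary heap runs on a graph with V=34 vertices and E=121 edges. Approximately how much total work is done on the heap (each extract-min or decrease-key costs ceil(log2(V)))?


Dijkstra with a binary heap: each vertex is extracted once, each edge may relax once.
Each heap operation costs O(log V).
V + E = 34 + 121 = 155
ceil(log2(34)) = 6 (since 2^5 = 32 < 34 <= 64 = 2^6)
Total heap work = (V+E) * ceil(log2(V)) = 155 * 6 = 930


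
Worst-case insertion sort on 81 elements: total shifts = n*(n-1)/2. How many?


Sum of shifts = 1 + 2 + 3 + ... + 80
= 81 * 80 / 2
= 6480 / 2
= 3240


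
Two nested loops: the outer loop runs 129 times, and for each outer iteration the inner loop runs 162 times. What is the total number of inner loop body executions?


Outer loop: 129 iterations
Inner loop: 162 iterations per outer iteration
Total = 129 * 162 = 20898


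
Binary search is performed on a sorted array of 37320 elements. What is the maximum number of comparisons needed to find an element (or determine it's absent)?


Binary search halves the search space each comparison:
  Step 1: search space = 37320 -> 18660
  Step 2: search space = 18660 -> 9330
  Step 3: search space = 9330 -> 4665
  Step 4: search space = 4665 -> 2332
  Step 5: search space = 2332 -> 1166
  Step 6: search space = 1166 -> 583
  Step 7: search space = 583 -> 291
  Step 8: search space = 291 -> 145
  Step 9: search space = 145 -> 72
  Step 10: search space = 72 -> 36
  Step 11: search space = 36 -> 18
  Step 12: search space = 18 -> 9
  Step 13: search space = 9 -> 4
  Step 14: search space = 4 -> 2
  Step 15: search space = 2 -> 1
  Step 16: search space = 1 (final check)
Maximum comparisons = floor(log2(37320)) + 1 = 15 + 1 = 16


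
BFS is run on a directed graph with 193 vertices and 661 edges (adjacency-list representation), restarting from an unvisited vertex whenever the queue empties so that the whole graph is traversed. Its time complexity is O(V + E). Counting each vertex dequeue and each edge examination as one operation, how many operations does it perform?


A full BFS traversal dequeues each vertex exactly once and examines each directed edge exactly once.
V = 193 (vertex processing cost)
E = 661 (edge examination cost)
Total operations proportional to V + E = 193 + 661 = 854


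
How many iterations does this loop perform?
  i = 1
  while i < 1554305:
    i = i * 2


The loop variable doubles each iteration:
i = 1 -> 2 -> 4 -> 8 -> 16 -> 32 -> 64 -> 128 -> 256 -> 512 -> 1024 -> 2048 -> 4096 -> 8192 -> 16384 -> 32768 -> 65536 -> 131072 -> 262144 -> 524288 -> 1048576 -> 2097152 (stop, 2097152 >= 1554305)
Number of doublings = ceil(log2(1554305)) = 21


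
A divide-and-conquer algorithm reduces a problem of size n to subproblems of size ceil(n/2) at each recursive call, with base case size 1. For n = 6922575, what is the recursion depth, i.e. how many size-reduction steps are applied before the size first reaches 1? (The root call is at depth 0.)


Each step divides the size by 2 (rounding up); after k steps the size is ceil(n/2^k), which equals 1 exactly when 2^k >= n.
So the depth is the smallest k with 2^k >= 6922575, i.e. ceil(log_2(6922575)).
2^22 = 4194304 < 6922575 <= 8388608 = 2^23
Recursion depth = 23


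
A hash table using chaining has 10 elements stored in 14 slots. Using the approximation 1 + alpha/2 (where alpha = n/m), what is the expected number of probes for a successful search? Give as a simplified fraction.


Load factor alpha = n/m = 10/14
Expected probes = 1 + alpha/2 = 1 + 10/(2*14)
= 1 + 10/28
= 28/28 + 10/28
= 38/28
Simplify: 19/14


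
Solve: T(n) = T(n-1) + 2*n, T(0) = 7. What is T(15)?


Expanding the recurrence:
T(15) = T(14) + 2*15
       = T(13) + 2*14 + 2*15
       ...
       = T(0) + 2*(1 + 2 + ... + 15)
       = 7 + 2 * 15*16/2
       = 7 + 2 * 120
       = 7 + 240 = 247


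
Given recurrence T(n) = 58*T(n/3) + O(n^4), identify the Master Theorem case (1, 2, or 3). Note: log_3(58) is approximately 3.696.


Master Theorem parameters: a=58, b=3, c=4
log_b(a) = 3.696
Compare b^c with a: 3^4 = 81 > 58, so c > log_b(a).
Comparing c=4 vs log_b(a)=3.696:
4 > 3.696 => Case 3
Result: T(n) = O(n^4)
Master Theorem case = 3


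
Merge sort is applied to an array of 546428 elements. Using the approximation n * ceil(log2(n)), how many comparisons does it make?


Merge sort divides the array into halves recursively.
Number of levels = ceil(log2(546428)) = 20
At each level, approximately n = 546428 comparisons are needed for merging.
Total comparisons ~ n * ceil(log2(n)) = 546428 * 20 = 10928560


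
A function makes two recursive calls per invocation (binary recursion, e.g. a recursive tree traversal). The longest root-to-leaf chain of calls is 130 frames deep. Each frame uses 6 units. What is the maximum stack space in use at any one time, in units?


Binary recursion: the two calls run one after the other, so only one root-to-leaf chain of frames is on the stack at a time.
Maximum depth (longest chain) = 130 frames
Each frame = 6 units
Max stack space = 130 * 6 = 780


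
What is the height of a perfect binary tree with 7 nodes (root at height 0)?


A perfect binary tree with 7 nodes:
  7 = 2^3 - 1
  Levels: 0, 1, ..., 2
  Height = 2


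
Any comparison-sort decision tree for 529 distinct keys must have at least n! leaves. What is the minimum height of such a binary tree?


A binary decision tree of height h has at most 2^h leaves and needs at least n! of them, so h >= ceil(log2(n!)).
529! is far too large to multiply out, so use Stirling's series:
  ln(n!) ~ n ln n - n + (1/2) ln(2 pi n) + 1/(12n)  (error below 1/(360 n^3), negligible here)
  ln(529) = 6.2709884
  n ln n = 529 * 6.2709884 = 3317.3529
  (1/2) ln(2 pi * 529) = (1/2) ln(3323.8050) = 4.0544
  1/(12*529) = 0.0002
  ln(529!) ~ 3317.3529 - 529 + 4.0544 + 0.0002 = 2792.4075
Convert to base 2: log2(529!) = 2792.4075 / ln 2 = 2792.4075 / 0.69314718 = 4028.5925
ceil(4028.5925) = 4029


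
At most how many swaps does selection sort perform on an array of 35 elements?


Each of the 34 passes places one element in its final position.
Pass 1: swap minimum into position 0
Pass 2: swap minimum of remaining into position 1
...
Pass 34: last two elements, one swap
Maximum swaps = 35 - 1 = 34


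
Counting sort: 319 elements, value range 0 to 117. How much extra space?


n = 319 (output array)
k = 118 (count array for 118 distinct values)
Extra space = 319 + 118 = 437


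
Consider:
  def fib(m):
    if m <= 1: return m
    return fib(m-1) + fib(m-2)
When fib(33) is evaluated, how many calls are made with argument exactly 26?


Let N(m) = number of times fib(m) is called while evaluating fib(33).
N(33) = 1 (the initial call).
N(32) = 1 (only fib(33) calls it).
For 1 <= m <= 31: fib(m) is called by fib(m+1) and fib(m+2), so
  N(m) = N(m+1) + N(m+2).
fib(0) is called only by fib(2), so N(0) = N(2).
Walk down from m=33:
  N(33)=1, N(32)=1, N(31)=2, N(30)=3, N(29)=5, N(28)=8, N(27)=13, N(26)=21
N(26) = 21


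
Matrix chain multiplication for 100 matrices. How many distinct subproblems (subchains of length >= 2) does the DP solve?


Subproblems are indexed by (i, j) where i < j.
Number of such pairs = n*(n-1)/2
= 100 * 99 / 2
= 4950


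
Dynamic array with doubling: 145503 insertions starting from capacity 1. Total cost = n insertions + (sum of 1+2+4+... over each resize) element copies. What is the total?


n = 145503
Insertion costs: 145503
Resizes copy 1, 2, 4, ... up to the largest power of 2 that is <= n-1 = 145502, i.e. 131072.
Copy costs = 1 + 2 + 4 + 8 + 16 + 32 + 64 + 128 + 256 + 512 + 1024 + 2048 + 4096 + 8192 + 16384 + 32768 + 65536 + 131072 = 262143
Total = 145503 + 262143 = 407646


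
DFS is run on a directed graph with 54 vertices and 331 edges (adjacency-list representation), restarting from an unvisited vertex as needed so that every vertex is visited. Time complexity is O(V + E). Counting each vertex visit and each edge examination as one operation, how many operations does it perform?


A full DFS traversal processes each vertex exactly once (push/pop on stack).
Each directed edge is examined once.
V = 54, E = 331
V + E = 385


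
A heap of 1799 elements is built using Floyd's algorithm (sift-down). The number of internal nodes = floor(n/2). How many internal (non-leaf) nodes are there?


Leaf nodes occupy roughly half the array.
Sift-down is called for each internal node, starting from the last one.
Internal nodes = floor(n/2) = floor(1799/2) = 899


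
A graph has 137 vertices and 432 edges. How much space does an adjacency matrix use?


Adjacency matrix: V x V grid of entries
Space = V^2 = 137^2 = 137 * 137 = 18769


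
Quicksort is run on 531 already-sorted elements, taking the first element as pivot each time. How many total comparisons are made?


Sum of comparisons per partition:
530 + 529 + ... + 1 + 0
= 531 * (531 - 1) / 2
= 531 * 530 / 2
= 140715


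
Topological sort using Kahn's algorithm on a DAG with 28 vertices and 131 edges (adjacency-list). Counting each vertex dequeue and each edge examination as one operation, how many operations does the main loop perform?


Kahn's algorithm:
  1. Compute in-degrees: O(V + E)
  2. Process queue: each vertex dequeued once (O(V))
     each edge examined once (O(E))
Total = V + E = 28 + 131 = 159


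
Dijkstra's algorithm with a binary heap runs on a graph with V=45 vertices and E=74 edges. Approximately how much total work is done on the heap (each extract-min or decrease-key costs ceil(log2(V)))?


Dijkstra with a binary heap: each vertex is extracted once, each edge may relax once.
Each heap operation costs O(log V).
V + E = 45 + 74 = 119
ceil(log2(45)) = 6 (since 2^5 = 32 < 45 <= 64 = 2^6)
Total heap work = (V+E) * ceil(log2(V)) = 119 * 6 = 714


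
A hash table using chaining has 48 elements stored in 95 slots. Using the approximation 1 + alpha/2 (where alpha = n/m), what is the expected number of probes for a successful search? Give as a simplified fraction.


Load factor alpha = n/m = 48/95
Expected probes = 1 + alpha/2 = 1 + 48/(2*95)
= 1 + 48/190
= 190/190 + 48/190
= 238/190
Simplify: 119/95


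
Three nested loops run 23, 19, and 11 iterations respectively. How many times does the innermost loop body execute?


Loop 1 (outermost): 23 iterations
Loop 2 (middle): 19 iterations per outer
Loop 3 (innermost): 11 iterations per middle
Total = 23 * 19 * 11 = 4807


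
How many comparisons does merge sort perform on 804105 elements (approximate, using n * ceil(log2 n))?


Recursion depth: ceil(log2(804105)) = 20
Each recursion level merges n = 804105 elements
Total = 804105 * 20 = 16082100


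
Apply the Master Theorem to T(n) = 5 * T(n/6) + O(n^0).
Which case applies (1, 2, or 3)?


The Master Theorem: T(n) = a*T(n/b) + O(n^c)
  a = 5, b = 6, c = 0
log_b(a) = log_6(5) ~ 0.898
Compare b^c with a: 6^0 = 1 < 5, so c < log_b(a).
Since c < log_b(a), Case 1 applies.
T(n) = O(n^(log_6 5)) ~ O(n^0.898)
Master Theorem case = 1


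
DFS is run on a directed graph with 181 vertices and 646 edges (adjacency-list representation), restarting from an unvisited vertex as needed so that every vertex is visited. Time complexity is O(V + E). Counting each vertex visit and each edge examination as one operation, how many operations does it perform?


A full DFS traversal processes each vertex exactly once (push/pop on stack).
Each directed edge is examined once.
V = 181, E = 646
V + E = 827


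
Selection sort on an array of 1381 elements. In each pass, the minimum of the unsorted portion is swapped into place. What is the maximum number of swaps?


Selection sort performs one swap per pass:
  Pass 1: find min in positions 0 to 1380, swap with position 0
  Pass 2: find min in positions 1 to 1380, swap with position 1
  Pass 3: find min in positions 2 to 1380, swap with position 2
  Pass 4: find min in positions 3 to 1380, swap with position 3
  Pass 5: find min in positions 4 to 1380, swap with position 4
  ... (1375 more passes)
Total passes (and swaps) = n - 1 = 1381 - 1 = 1380


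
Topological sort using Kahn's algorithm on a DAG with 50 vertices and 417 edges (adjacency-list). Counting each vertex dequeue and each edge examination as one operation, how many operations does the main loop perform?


Kahn's algorithm:
  1. Compute in-degrees: O(V + E)
  2. Process queue: each vertex dequeued once (O(V))
     each edge examined once (O(E))
Total = V + E = 50 + 417 = 467


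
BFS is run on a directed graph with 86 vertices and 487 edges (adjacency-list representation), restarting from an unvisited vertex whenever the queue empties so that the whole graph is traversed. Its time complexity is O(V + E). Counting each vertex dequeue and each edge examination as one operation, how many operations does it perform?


A full BFS traversal dequeues each vertex exactly once and examines each directed edge exactly once.
V = 86 (vertex processing cost)
E = 487 (edge examination cost)
Total operations proportional to V + E = 86 + 487 = 573


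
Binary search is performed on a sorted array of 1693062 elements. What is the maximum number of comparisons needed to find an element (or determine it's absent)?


Binary search halves the search space each comparison:
  Step 1: search space = 1693062 -> 846531
  Step 2: search space = 846531 -> 423265
  Step 3: search space = 423265 -> 211632
  Step 4: search space = 211632 -> 105816
  Step 5: search space = 105816 -> 52908
  Step 6: search space = 52908 -> 26454
  Step 7: search space = 26454 -> 13227
  Step 8: search space = 13227 -> 6613
  Step 9: search space = 6613 -> 3306
  Step 10: search space = 3306 -> 1653
  Step 11: search space = 1653 -> 826
  Step 12: search space = 826 -> 413
  Step 13: search space = 413 -> 206
  Step 14: search space = 206 -> 103
  Step 15: search space = 103 -> 51
  Step 16: search space = 51 -> 25
  Step 17: search space = 25 -> 12
  Step 18: search space = 12 -> 6
  Step 19: search space = 6 -> 3
  Step 20: search space = 3 -> 1
  Step 21: search space = 1 (final check)
Maximum comparisons = floor(log2(1693062)) + 1 = 20 + 1 = 21


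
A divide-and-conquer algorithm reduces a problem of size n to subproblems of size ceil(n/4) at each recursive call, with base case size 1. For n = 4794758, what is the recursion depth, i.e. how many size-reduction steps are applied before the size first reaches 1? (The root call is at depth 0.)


Each step divides the size by 4 (rounding up); after k steps the size is ceil(n/4^k), which equals 1 exactly when 4^k >= n.
So the depth is the smallest k with 4^k >= 4794758, i.e. ceil(log_4(4794758)).
4^11 = 4194304 < 4794758 <= 16777216 = 4^12
Recursion depth = 12


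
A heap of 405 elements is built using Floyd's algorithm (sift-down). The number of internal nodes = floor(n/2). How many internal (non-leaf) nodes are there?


Leaf nodes occupy roughly half the array.
Sift-down is called for each internal node, starting from the last one.
Internal nodes = floor(n/2) = floor(405/2) = 202


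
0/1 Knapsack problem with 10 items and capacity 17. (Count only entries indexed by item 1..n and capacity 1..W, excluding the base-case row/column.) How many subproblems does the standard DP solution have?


The DP table is indexed by (item, capacity).
Rows: 10 items
Columns: 17 capacity values (1 to W)
Total subproblems = 10 * 17 = 170


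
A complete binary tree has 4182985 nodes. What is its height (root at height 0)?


In a complete binary tree, level k holds nodes 2^k .. 2^(k+1)-1 (1-indexed).
Height = floor(log2(n)) = floor(log2(4182985)) = 21
Check: 2^21 = 2097152 <= 4182985 < 4194304 = 2^22


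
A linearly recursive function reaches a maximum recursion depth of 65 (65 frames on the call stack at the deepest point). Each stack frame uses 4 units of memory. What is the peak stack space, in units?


Maximum recursion depth = 65 frames
Memory per frame = 4 units
Total stack space = depth * frame_size
= 65 * 4 = 260


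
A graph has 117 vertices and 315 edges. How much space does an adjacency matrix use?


Adjacency matrix: V x V grid of entries
Space = V^2 = 117^2 = 117 * 117 = 13689


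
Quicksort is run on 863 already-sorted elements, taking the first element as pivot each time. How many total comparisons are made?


Sum of comparisons per partition:
862 + 861 + ... + 1 + 0
= 863 * (863 - 1) / 2
= 863 * 862 / 2
= 371953


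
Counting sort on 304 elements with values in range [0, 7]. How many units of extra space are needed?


Output array size: 304 (to store sorted result)
Count array size: 8 (one slot per possible value, range 0 to 7)
Total extra space = 304 + 8 = 312


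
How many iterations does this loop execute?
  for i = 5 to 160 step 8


The loop variable i takes values starting at 5 and increments by 8 each iteration.
Sequence: i = 5, 13, 21, 29, 37, 45, 53, 61, 69, ...
The upper bound 160 is inclusive, so the count is floor((last - first) / step) + 1:
floor((160 - 5) / 8) + 1 = floor(155/8) + 1 = 19 + 1 = 20


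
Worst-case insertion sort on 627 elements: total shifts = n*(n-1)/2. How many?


Sum of shifts = 1 + 2 + 3 + ... + 626
= 627 * 626 / 2
= 392502 / 2
= 196251


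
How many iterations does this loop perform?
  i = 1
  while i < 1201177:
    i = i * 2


The loop variable doubles each iteration:
i = 1 -> 2 -> 4 -> 8 -> 16 -> 32 -> 64 -> 128 -> 256 -> 512 -> 1024 -> 2048 -> 4096 -> 8192 -> 16384 -> 32768 -> 65536 -> 131072 -> 262144 -> 524288 -> 1048576 -> 2097152 (stop, 2097152 >= 1201177)
Number of doublings = ceil(log2(1201177)) = 21


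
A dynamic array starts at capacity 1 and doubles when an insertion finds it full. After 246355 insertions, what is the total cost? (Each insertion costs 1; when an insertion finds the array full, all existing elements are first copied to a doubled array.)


Insertion cost: 246355 (one per element)
Resizes occur just before inserting elements 2, 3, 5, 9, ...
Elements copied at each resize: 1 + 2 + 4 + 8 + 16 + 32 + 64 + 128 + 256 + 512 + 1024 + 2048 + 4096 + 8192 + 16384 + 32768 + 65536 + 131072
Sum of copies = 262143 (geometric series: 2^k - 1)
Total = 246355 + 262143 = 508498


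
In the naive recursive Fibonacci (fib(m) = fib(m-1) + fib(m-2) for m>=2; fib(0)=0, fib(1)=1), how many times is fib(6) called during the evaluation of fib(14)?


Let N(m) = number of times fib(m) is called while evaluating fib(14).
N(14) = 1 (the initial call).
N(13) = 1 (only fib(14) calls it).
For 1 <= m <= 12: fib(m) is called by fib(m+1) and fib(m+2), so
  N(m) = N(m+1) + N(m+2).
fib(0) is called only by fib(2), so N(0) = N(2).
Walk down from m=14:
  N(14)=1, N(13)=1, N(12)=2, N(11)=3, N(10)=5, N(9)=8, N(8)=13, N(7)=21, N(6)=34
N(6) = 34


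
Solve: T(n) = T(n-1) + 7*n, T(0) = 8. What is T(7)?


Expanding the recurrence:
T(7) = T(6) + 7*7
       = T(5) + 7*6 + 7*7
       ...
       = T(0) + 7*(1 + 2 + ... + 7)
       = 8 + 7 * 7*8/2
       = 8 + 7 * 28
       = 8 + 196 = 204


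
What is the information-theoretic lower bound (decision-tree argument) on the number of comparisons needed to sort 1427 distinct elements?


A binary decision tree of height h has at most 2^h leaves and needs at least n! of them, so h >= ceil(log2(n!)).
1427! is far too large to multiply out, so use Stirling's series:
  ln(n!) ~ n ln n - n + (1/2) ln(2 pi n) + 1/(12n)  (error below 1/(360 n^3), negligible here)
  ln(1427) = 7.2633296
  n ln n = 1427 * 7.2633296 = 10364.7713
  (1/2) ln(2 pi * 1427) = (1/2) ln(8966.1054) = 4.5506
  1/(12*1427) = 0.0001
  ln(1427!) ~ 10364.7713 - 1427 + 4.5506 + 0.0001 = 8942.3220
Convert to base 2: log2(1427!) = 8942.3220 / ln 2 = 8942.3220 / 0.69314718 = 12901.0436
ceil(12901.0436) = 12902


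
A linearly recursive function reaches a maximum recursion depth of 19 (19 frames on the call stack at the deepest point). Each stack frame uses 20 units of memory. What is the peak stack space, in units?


Maximum recursion depth = 19 frames
Memory per frame = 20 units
Total stack space = depth * frame_size
= 19 * 20 = 380


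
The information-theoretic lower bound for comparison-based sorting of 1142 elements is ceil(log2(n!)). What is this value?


A binary decision tree of height h has at most 2^h leaves and needs at least n! of them, so h >= ceil(log2(n!)).
1142! is far too large to multiply out, so use Stirling's series:
  ln(n!) ~ n ln n - n + (1/2) ln(2 pi n) + 1/(12n)  (error below 1/(360 n^3), negligible here)
  ln(1142) = 7.0405364
  n ln n = 1142 * 7.0405364 = 8040.2926
  (1/2) ln(2 pi * 1142) = (1/2) ln(7175.3976) = 4.4392
  1/(12*1142) = 0.0001
  ln(1142!) ~ 8040.2926 - 1142 + 4.4392 + 0.0001 = 6902.7319
Convert to base 2: log2(1142!) = 6902.7319 / ln 2 = 6902.7319 / 0.69314718 = 9958.5371
ceil(9958.5371) = 9959


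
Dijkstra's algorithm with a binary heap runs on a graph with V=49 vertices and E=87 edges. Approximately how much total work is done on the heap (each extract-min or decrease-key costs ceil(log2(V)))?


Dijkstra with a binary heap: each vertex is extracted once, each edge may relax once.
Each heap operation costs O(log V).
V + E = 49 + 87 = 136
ceil(log2(49)) = 6 (since 2^5 = 32 < 49 <= 64 = 2^6)
Total heap work = (V+E) * ceil(log2(V)) = 136 * 6 = 816


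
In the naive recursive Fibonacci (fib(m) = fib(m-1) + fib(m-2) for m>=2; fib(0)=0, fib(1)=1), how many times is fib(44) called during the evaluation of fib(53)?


Let N(m) = number of times fib(m) is called while evaluating fib(53).
N(53) = 1 (the initial call).
N(52) = 1 (only fib(53) calls it).
For 1 <= m <= 51: fib(m) is called by fib(m+1) and fib(m+2), so
  N(m) = N(m+1) + N(m+2).
fib(0) is called only by fib(2), so N(0) = N(2).
Walk down from m=53:
  N(53)=1, N(52)=1, N(51)=2, N(50)=3, N(49)=5, N(48)=8, N(47)=13, N(46)=21, N(45)=34, N(44)=55
N(44) = 55


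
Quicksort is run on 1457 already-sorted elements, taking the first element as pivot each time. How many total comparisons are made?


Sum of comparisons per partition:
1456 + 1455 + ... + 1 + 0
= 1457 * (1457 - 1) / 2
= 1457 * 1456 / 2
= 1060696


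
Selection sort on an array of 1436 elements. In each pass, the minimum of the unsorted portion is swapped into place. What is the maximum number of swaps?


Selection sort performs one swap per pass:
  Pass 1: find min in positions 0 to 1435, swap with position 0
  Pass 2: find min in positions 1 to 1435, swap with position 1
  Pass 3: find min in positions 2 to 1435, swap with position 2
  Pass 4: find min in positions 3 to 1435, swap with position 3
  Pass 5: find min in positions 4 to 1435, swap with position 4
  ... (1430 more passes)
Total passes (and swaps) = n - 1 = 1436 - 1 = 1435


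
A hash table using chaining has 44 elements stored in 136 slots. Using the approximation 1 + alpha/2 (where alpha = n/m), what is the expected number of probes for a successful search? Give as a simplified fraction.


Load factor alpha = n/m = 44/136
Expected probes = 1 + alpha/2 = 1 + 44/(2*136)
= 1 + 44/272
= 272/272 + 44/272
= 316/272
Simplify: 79/68


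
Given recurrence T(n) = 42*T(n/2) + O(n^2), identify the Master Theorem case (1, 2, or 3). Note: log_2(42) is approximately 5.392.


Master Theorem parameters: a=42, b=2, c=2
log_b(a) = 5.392
Compare b^c with a: 2^2 = 4 < 42, so c < log_b(a).
Comparing c=2 vs log_b(a)=5.392:
2 < 5.392 => Case 1
Result: T(n) = O(n^(log_2 42)) ~ O(n^5.392)
Master Theorem case = 1


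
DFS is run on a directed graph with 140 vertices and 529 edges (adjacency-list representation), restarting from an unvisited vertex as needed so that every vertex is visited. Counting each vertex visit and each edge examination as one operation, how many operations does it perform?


A full DFS traversal processes each vertex exactly once (push/pop on stack).
Each directed edge is examined once.
V = 140, E = 529
V + E = 669


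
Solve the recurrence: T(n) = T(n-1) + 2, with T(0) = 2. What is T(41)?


Unrolling the recurrence:
T(41) = T(40) + 2
       = T(39) + 2 + 2
       = T(38) + 2*3
       ...
       = T(0) + 2*41
       = 2 + 82 = 84


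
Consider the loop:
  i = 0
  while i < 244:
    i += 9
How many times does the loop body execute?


Starting at i = 0, each iteration adds 9.
Iterations until i >= 244:
  Iteration 1: i = 0 -> i = 9
  Iteration 2: i = 9 -> i = 18
  Iteration 3: i = 18 -> i = 27
  Iteration 4: i = 27 -> i = 36
  Iteration 5: i = 36 -> i = 45
  Iteration 6: i = 45 -> i = 54
  Iteration 7: i = 54 -> i = 63
  Iteration 8: i = 63 -> i = 72
  ... continuing ...
Total iterations = ceil(244/9) = 28


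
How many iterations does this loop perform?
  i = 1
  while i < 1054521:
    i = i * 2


The loop variable doubles each iteration:
i = 1 -> 2 -> 4 -> 8 -> 16 -> 32 -> 64 -> 128 -> 256 -> 512 -> 1024 -> 2048 -> 4096 -> 8192 -> 16384 -> 32768 -> 65536 -> 131072 -> 262144 -> 524288 -> 1048576 -> 2097152 (stop, 2097152 >= 1054521)
Number of doublings = ceil(log2(1054521)) = 21


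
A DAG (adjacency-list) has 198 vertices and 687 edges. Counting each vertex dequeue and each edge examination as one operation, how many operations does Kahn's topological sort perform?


V = 198 (vertex processing)
E = 687 (edge processing)
V + E = 198 + 687 = 885


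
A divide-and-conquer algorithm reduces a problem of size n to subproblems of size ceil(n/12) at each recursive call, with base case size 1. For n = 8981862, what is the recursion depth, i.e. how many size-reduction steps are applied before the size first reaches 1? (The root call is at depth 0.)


Each step divides the size by 12 (rounding up); after k steps the size is ceil(n/12^k), which equals 1 exactly when 12^k >= n.
So the depth is the smallest k with 12^k >= 8981862, i.e. ceil(log_12(8981862)).
12^6 = 2985984 < 8981862 <= 35831808 = 12^7
Recursion depth = 7


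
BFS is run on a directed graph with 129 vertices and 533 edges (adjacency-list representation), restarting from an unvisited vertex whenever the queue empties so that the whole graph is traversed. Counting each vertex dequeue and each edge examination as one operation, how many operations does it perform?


A full BFS traversal dequeues each vertex exactly once and examines each directed edge exactly once.
V = 129 (vertex processing cost)
E = 533 (edge examination cost)
Total operations proportional to V + E = 129 + 533 = 662


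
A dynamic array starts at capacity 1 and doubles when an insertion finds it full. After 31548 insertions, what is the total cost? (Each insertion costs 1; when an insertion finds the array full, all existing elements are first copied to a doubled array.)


Insertion cost: 31548 (one per element)
Resizes occur just before inserting elements 2, 3, 5, 9, ...
Elements copied at each resize: 1 + 2 + 4 + 8 + 16 + 32 + 64 + 128 + 256 + 512 + 1024 + 2048 + 4096 + 8192 + 16384
Sum of copies = 32767 (geometric series: 2^k - 1)
Total = 31548 + 32767 = 64315


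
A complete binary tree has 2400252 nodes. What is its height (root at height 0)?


In a complete binary tree, level k holds nodes 2^k .. 2^(k+1)-1 (1-indexed).
Height = floor(log2(n)) = floor(log2(2400252)) = 21
Check: 2^21 = 2097152 <= 2400252 < 4194304 = 2^22


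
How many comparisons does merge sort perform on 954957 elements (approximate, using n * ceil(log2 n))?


Recursion depth: ceil(log2(954957)) = 20
Each recursion level merges n = 954957 elements
Total = 954957 * 20 = 19099140


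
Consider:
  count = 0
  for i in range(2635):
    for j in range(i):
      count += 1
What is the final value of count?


For each i, the inner loop runs i times:
  i=0: inner runs 0 times
  i=1: inner runs 1 time
  i=2: inner runs 2 times
  i=3: inner runs 3 times
  i=4: inner runs 4 times
  i=5: inner runs 5 times
  i=6: inner runs 6 times
  i=7: inner runs 7 times
  ...
Total = 0 + 1 + 2 + ... + 2634 = 2635*(2635-1)/2 = 3470295


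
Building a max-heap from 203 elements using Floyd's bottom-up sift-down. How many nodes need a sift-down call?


In a heap of 203 elements (0-indexed array):
  Last element index: 202
  Parent of last element: floor((202 - 1) / 2) = 100
  Internal nodes: indices 0 to 100
  Count = floor(203/2) = 101


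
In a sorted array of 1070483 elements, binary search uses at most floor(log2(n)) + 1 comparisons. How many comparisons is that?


Halving sequence: 1070483 -> 535241 -> 267620 -> 133810 -> 66905 -> 33452 -> 16726 -> 8363 -> 4181 -> 2090 -> 1045 -> 522 -> 261 -> 130 -> 65 -> 32 -> 16 -> 8 -> 4 -> 2 -> 1
Number of halvings = 20
Max comparisons = 20 + 1 = 21


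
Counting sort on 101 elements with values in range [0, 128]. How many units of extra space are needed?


Output array size: 101 (to store sorted result)
Count array size: 129 (one slot per possible value, range 0 to 128)
Total extra space = 101 + 129 = 230


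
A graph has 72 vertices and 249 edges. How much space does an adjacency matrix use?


Adjacency matrix: V x V grid of entries
Space = V^2 = 72^2 = 72 * 72 = 5184


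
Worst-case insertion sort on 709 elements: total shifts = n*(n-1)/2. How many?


Sum of shifts = 1 + 2 + 3 + ... + 708
= 709 * 708 / 2
= 501972 / 2
= 250986


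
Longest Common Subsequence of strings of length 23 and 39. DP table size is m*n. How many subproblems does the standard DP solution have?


DP table indexed by positions in both strings.
First string: 23 positions
Second string: 39 positions
Total = 23 * 39 = 897


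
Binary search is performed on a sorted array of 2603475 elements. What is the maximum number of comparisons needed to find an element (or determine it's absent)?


Binary search halves the search space each comparison:
  Step 1: search space = 2603475 -> 1301737
  Step 2: search space = 1301737 -> 650868
  Step 3: search space = 650868 -> 325434
  Step 4: search space = 325434 -> 162717
  Step 5: search space = 162717 -> 81358
  Step 6: search space = 81358 -> 40679
  Step 7: search space = 40679 -> 20339
  Step 8: search space = 20339 -> 10169
  Step 9: search space = 10169 -> 5084
  Step 10: search space = 5084 -> 2542
  Step 11: search space = 2542 -> 1271
  Step 12: search space = 1271 -> 635
  Step 13: search space = 635 -> 317
  Step 14: search space = 317 -> 158
  Step 15: search space = 158 -> 79
  Step 16: search space = 79 -> 39
  Step 17: search space = 39 -> 19
  Step 18: search space = 19 -> 9
  Step 19: search space = 9 -> 4
  Step 20: search space = 4 -> 2
  Step 21: search space = 2 -> 1
  Step 22: search space = 1 (final check)
Maximum comparisons = floor(log2(2603475)) + 1 = 21 + 1 = 22


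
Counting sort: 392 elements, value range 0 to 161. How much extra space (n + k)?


n = 392 (output array)
k = 162 (count array for 162 distinct values)
Extra space = 392 + 162 = 554


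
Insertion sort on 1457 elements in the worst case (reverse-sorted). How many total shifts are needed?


In the worst case (reverse-sorted), each element shifts past all previous:
  Element 1: 1 shifts
  Element 2: 2 shifts
  Element 3: 3 shifts
  Element 4: 4 shifts
  Element 5: 5 shifts
  ...
  Element 1456: 1456 shifts
Total = 1 + 2 + ... + 1456
= 1457*(1457-1)/2 = 1060696


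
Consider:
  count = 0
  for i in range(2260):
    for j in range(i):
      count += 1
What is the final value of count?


For each i, the inner loop runs i times:
  i=0: inner runs 0 times
  i=1: inner runs 1 time
  i=2: inner runs 2 times
  i=3: inner runs 3 times
  i=4: inner runs 4 times
  i=5: inner runs 5 times
  i=6: inner runs 6 times
  i=7: inner runs 7 times
  ...
Total = 0 + 1 + 2 + ... + 2259 = 2260*(2260-1)/2 = 2552670


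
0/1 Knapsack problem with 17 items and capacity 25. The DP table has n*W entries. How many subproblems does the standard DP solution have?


The DP table is indexed by (item, capacity).
Rows: 17 items
Columns: 25 capacity values (1 to W)
Total subproblems = 17 * 25 = 425


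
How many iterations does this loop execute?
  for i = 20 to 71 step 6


The loop variable i takes values starting at 20 and increments by 6 each iteration.
Sequence: i = 20, 26, 32, 38, 44, 50, 56, 62, 68
The upper bound 71 is inclusive, so the count is floor((last - first) / step) + 1:
floor((71 - 20) / 6) + 1 = floor(51/6) + 1 = 8 + 1 = 9


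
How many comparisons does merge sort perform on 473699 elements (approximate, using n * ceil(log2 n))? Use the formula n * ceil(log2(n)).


Recursion depth: ceil(log2(473699)) = 19
Each recursion level merges n = 473699 elements
Total = 473699 * 19 = 9000281


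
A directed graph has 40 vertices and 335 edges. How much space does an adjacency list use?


Adjacency list: one list head per vertex + one entry per edge
Vertex heads: 40
Edge entries: 335
Total = 40 + 335 = 375


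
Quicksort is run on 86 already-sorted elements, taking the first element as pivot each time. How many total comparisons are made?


Sum of comparisons per partition:
85 + 84 + ... + 1 + 0
= 86 * (86 - 1) / 2
= 86 * 85 / 2
= 3655


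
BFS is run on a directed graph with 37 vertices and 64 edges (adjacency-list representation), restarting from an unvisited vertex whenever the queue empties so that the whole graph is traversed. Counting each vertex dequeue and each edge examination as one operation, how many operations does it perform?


A full BFS traversal dequeues each vertex exactly once and examines each directed edge exactly once.
V = 37 (vertex processing cost)
E = 64 (edge examination cost)
Total operations proportional to V + E = 37 + 64 = 101


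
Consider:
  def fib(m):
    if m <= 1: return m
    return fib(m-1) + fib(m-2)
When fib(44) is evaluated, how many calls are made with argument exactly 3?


Let N(m) = number of times fib(m) is called while evaluating fib(44).
N(44) = 1 (the initial call).
N(43) = 1 (only fib(44) calls it).
For 1 <= m <= 42: fib(m) is called by fib(m+1) and fib(m+2), so
  N(m) = N(m+1) + N(m+2).
fib(0) is called only by fib(2), so N(0) = N(2).
Walk down from m=44:
  N(44)=1, N(43)=1, N(42)=2, N(41)=3, N(40)=5, N(39)=8, N(38)=13, N(37)=21, N(36)=34, N(35)=55, N(34)=89, N(33)=144, N(32)=233, N(31)=377, N(30)=610, N(29)=987, N(28)=1597, N(27)=2584, N(26)=4181, N(25)=6765, N(24)=10946, N(23)=17711, N(22)=28657, N(21)=46368, N(20)=75025, N(19)=121393, N(18)=196418, N(17)=317811, N(16)=514229, N(15)=832040, N(14)=1346269, N(13)=2178309, N(12)=3524578, N(11)=5702887, N(10)=9227465, N(9)=14930352, N(8)=24157817, N(7)=39088169, N(6)=63245986, N(5)=102334155, N(4)=165580141, N(3)=267914296
N(3) = 267914296


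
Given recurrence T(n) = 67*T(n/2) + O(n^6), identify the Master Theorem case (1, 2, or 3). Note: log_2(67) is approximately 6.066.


Master Theorem parameters: a=67, b=2, c=6
log_b(a) = 6.066
Compare b^c with a: 2^6 = 64 < 67, so c < log_b(a).
Comparing c=6 vs log_b(a)=6.066:
6 < 6.066 => Case 1
Result: T(n) = O(n^(log_2 67)) ~ O(n^6.066)
Master Theorem case = 1


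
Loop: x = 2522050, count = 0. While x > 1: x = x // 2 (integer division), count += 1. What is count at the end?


The variable x halves each step:
x = 2522050 -> 1261025 -> 630512 -> 315256 -> 157628 -> 78814 -> 39407 -> 19703 -> 9851 -> 4925 -> 2462 -> 1231 -> 615 -> 307 -> 153 -> 76 -> 38 -> 19 -> 9 -> 4 -> 2 -> 1
Number of halvings = floor(log2(2522050)) = 21


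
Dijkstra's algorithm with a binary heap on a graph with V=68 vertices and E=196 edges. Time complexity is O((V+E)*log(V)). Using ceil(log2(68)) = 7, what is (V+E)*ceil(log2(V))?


Dijkstra with a binary heap: each vertex is extracted once, each edge may relax once.
Each heap operation costs O(log V).
V + E = 68 + 196 = 264
ceil(log2(68)) = 7 (since 2^6 = 64 < 68 <= 128 = 2^7)
Total heap work = (V+E) * ceil(log2(V)) = 264 * 7 = 1848


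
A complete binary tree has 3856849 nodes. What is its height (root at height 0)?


In a complete binary tree, level k holds nodes 2^k .. 2^(k+1)-1 (1-indexed).
Height = floor(log2(n)) = floor(log2(3856849)) = 21
Check: 2^21 = 2097152 <= 3856849 < 4194304 = 2^22


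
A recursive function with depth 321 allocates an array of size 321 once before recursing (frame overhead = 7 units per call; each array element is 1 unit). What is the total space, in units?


Array allocation: 321 units (allocated once)
Stack frames: 321 deep * 7 per frame = 2247 units
Total = 321 + 2247 = 2568


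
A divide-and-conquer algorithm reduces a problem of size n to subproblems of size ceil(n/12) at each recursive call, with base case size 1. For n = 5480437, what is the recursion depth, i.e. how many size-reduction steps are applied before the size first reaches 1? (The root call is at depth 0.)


Each step divides the size by 12 (rounding up); after k steps the size is ceil(n/12^k), which equals 1 exactly when 12^k >= n.
So the depth is the smallest k with 12^k >= 5480437, i.e. ceil(log_12(5480437)).
12^6 = 2985984 < 5480437 <= 35831808 = 12^7
Recursion depth = 7


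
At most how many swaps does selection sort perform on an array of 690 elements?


Each of the 689 passes places one element in its final position.
Pass 1: swap minimum into position 0
Pass 2: swap minimum of remaining into position 1
...
Pass 689: last two elements, one swap
Maximum swaps = 690 - 1 = 689


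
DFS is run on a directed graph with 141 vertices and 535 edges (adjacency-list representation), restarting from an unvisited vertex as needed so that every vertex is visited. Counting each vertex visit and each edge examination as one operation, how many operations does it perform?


A full DFS traversal processes each vertex exactly once (push/pop on stack).
Each directed edge is examined once.
V = 141, E = 535
V + E = 676


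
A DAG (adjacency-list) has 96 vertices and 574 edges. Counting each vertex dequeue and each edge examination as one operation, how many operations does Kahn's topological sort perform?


V = 96 (vertex processing)
E = 574 (edge processing)
V + E = 96 + 574 = 670


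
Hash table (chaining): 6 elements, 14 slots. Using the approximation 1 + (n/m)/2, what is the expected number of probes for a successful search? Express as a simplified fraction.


Computing expected probes:
alpha = 6/14
= 1 + alpha/2
= 1 + 6/(2*14)
= (2*14 + 6) / (2*14)
= 34/28 = 17/14


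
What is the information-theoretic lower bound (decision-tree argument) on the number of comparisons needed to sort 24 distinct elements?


A binary decision tree of height h has at most 2^h leaves and needs at least n! of them, so h >= ceil(log2(n!)).
Compute 24! as a running product:
  x2 = 2, x3 = 6, x4 = 24, x5 = 120
  x6 = 720, x7 = 5040, x8 = 40320, x9 = 362880
  x10 = 3628800, x11 = 39916800, x12 = 479001600, x13 = 6227020800
  x14 = 87178291200, x15 = 1307674368000, x16 = 20922789888000, x17 = 355687428096000
  x18 = 6402373705728000, x19 = 121645100408832000, x20 = 2432902008176640000, x21 = 51090942171709440000
  x22 = 1124000727777607680000, x23 = 25852016738884976640000, x24 = 620448401733239439360000
24! = 620448401733239439360000
Bracket between powers of 2:
  2^79 = 604462909807314587353088 < 620448401733239439360000 <= 1208925819614629174706176 = 2^80
So ceil(log2(24!)) = 80


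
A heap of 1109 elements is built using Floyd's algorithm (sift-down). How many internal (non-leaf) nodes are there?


Leaf nodes occupy roughly half the array.
Sift-down is called for each internal node, starting from the last one.
Internal nodes = floor(n/2) = floor(1109/2) = 554


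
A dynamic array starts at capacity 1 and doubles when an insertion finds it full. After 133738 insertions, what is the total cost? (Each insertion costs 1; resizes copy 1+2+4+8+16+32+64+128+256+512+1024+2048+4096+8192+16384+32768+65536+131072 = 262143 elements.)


Insertion cost: 133738 (one per element)
Resizes occur just before inserting elements 2, 3, 5, 9, ...
Elements copied at each resize: 1 + 2 + 4 + 8 + 16 + 32 + 64 + 128 + 256 + 512 + 1024 + 2048 + 4096 + 8192 + 16384 + 32768 + 65536 + 131072
Sum of copies = 262143 (geometric series: 2^k - 1)
Total = 133738 + 262143 = 395881
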